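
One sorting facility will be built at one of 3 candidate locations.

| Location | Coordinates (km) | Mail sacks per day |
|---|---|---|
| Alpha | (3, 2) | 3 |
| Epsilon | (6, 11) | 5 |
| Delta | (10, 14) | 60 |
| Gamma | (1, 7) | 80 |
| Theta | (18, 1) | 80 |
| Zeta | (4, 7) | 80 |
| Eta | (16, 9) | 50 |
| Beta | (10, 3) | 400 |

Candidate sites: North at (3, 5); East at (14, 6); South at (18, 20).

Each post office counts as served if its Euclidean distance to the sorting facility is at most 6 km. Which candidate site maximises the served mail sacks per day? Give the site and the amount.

East, covering 450

Coverage radius r = 6 km; a point is covered iff (Δx)²+(Δy)² ≤ 6² = 36.
  North (3, 5): covers {Alpha, Gamma, Zeta} → 163
  East (14, 6): covers {Eta, Beta} → 450
  South (18, 20): covers {none} → 0
Maximum coverage at East: 450 mail sacks per day.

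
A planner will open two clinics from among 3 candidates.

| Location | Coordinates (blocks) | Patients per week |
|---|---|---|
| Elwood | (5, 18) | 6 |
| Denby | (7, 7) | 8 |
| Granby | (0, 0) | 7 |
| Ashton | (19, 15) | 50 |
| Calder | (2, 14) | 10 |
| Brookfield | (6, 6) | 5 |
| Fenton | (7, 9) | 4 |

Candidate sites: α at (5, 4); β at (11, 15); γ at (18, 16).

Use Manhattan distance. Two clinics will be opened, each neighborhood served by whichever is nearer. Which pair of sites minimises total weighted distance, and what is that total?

{α, γ}, total 460

Evaluate every pair (each demand assigned to the nearer of the two):
  {α, γ}: total = 460
  {β, γ}: total = 642
  {α, β}: total = 700
Best pair: {α, γ} with total 460.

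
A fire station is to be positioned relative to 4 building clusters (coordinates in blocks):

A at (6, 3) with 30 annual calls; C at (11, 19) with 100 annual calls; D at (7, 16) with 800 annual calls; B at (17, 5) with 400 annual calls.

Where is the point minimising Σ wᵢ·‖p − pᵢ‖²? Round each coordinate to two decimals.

(10.29, 12.62)

The minimiser of Σwᵢ‖p−pᵢ‖² is the weighted centroid p* = (Σwᵢpᵢ)/(Σwᵢ).
Σwᵢ = 1330.
Σwᵢxᵢ = 30·6 + 100·11 + 800·7 + 400·17 = 13680.
Σwᵢyᵢ = 30·3 + 100·19 + 800·16 + 400·5 = 16790.
x* = 13680/1330 = 10.29, y* = 16790/1330 = 12.62.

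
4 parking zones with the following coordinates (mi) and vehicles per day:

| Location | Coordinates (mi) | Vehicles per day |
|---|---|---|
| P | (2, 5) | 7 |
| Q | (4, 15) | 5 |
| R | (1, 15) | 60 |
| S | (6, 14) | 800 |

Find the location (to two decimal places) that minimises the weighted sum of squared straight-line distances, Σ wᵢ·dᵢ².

(5.61, 14.00)

The minimiser of Σwᵢ‖p−pᵢ‖² is the weighted centroid p* = (Σwᵢpᵢ)/(Σwᵢ).
Σwᵢ = 872.
Σwᵢxᵢ = 7·2 + 5·4 + 60·1 + 800·6 = 4894.
Σwᵢyᵢ = 7·5 + 5·15 + 60·15 + 800·14 = 12210.
x* = 4894/872 = 5.61, y* = 12210/872 = 14.00.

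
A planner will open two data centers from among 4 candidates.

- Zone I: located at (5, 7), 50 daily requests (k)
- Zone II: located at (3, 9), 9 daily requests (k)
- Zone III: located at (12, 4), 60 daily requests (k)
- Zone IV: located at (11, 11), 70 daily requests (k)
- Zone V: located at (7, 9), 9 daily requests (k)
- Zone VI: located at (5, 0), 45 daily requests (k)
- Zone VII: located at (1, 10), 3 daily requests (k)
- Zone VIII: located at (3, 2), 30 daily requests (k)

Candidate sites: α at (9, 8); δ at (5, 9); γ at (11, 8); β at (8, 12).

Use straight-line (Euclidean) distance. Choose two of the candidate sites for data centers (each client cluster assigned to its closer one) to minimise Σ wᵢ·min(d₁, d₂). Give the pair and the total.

{δ, γ}, total 1229.2

Evaluate every pair (each demand assigned to the nearer of the two):
  {δ, γ}: total = 1229.2
  {α, δ}: total = 1321.7
  {α, γ}: total = 1420.2
  {α, β}: total = 1479.0
  {δ, β}: total = 1509.3
  {γ, β}: total = 1601.7
Best pair: {δ, γ} with total 1229.2.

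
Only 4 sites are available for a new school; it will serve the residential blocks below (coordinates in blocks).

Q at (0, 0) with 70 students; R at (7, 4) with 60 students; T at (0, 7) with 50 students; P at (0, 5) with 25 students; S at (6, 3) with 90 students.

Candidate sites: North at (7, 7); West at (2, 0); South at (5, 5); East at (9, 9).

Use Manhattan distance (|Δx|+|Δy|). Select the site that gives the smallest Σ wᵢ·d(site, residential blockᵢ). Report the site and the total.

Total weighted distance at each candidate:
  North (7, 7): total = 2185
  West (2, 0): total = 1935
  South (5, 5): total = 1625
  East (9, 9): total = 3365
Minimum is at South with total 1625 blocks.

South, total 1625 blocks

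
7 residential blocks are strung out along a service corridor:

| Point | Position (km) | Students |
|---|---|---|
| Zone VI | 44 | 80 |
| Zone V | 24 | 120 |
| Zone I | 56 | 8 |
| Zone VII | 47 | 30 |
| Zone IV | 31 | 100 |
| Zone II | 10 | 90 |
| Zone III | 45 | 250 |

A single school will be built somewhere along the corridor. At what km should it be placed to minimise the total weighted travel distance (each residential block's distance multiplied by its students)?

For a sum of weighted absolute distances on a line, the optimum is the weighted median (not the mean). Total weight W = 678; half-weight = 339.
Sort by position and accumulate weight:
  km 10 (Zone II, w=90) → cum 90
  km 24 (Zone V, w=120) → cum 210
  km 31 (Zone IV, w=100) → cum 310
  km 44 (Zone VI, w=80) → cum 390  ≥ 339 → median here
  km 45 (Zone III, w=250) → cum 640
  km 47 (Zone VII, w=30) → cum 670
  km 56 (Zone I, w=8) → cum 678
Optimal location: km 44.

x = 44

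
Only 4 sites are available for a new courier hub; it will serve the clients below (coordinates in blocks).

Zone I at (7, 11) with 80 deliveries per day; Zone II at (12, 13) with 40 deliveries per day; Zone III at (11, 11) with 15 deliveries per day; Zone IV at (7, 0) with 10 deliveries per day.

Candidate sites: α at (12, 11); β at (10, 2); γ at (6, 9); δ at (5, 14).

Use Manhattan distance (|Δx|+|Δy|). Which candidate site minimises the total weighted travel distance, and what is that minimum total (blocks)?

Total weighted distance at each candidate:
  α (12, 11): total = 655
  β (10, 2): total = 1680
  γ (6, 9): total = 845
  δ (5, 14): total = 1015
Minimum is at α with total 655 blocks.

α, total 655 blocks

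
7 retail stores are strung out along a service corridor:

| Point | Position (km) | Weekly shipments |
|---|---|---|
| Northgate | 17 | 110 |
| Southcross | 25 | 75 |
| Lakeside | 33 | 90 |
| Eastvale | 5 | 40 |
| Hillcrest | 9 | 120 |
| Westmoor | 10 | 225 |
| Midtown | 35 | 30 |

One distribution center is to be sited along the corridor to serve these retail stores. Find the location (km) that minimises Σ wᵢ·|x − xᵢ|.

For a sum of weighted absolute distances on a line, the optimum is the weighted median (not the mean). Total weight W = 690; half-weight = 345.
Sort by position and accumulate weight:
  km 5 (Eastvale, w=40) → cum 40
  km 9 (Hillcrest, w=120) → cum 160
  km 10 (Westmoor, w=225) → cum 385  ≥ 345 → median here
  km 17 (Northgate, w=110) → cum 495
  km 25 (Southcross, w=75) → cum 570
  km 33 (Lakeside, w=90) → cum 660
  km 35 (Midtown, w=30) → cum 690
Optimal location: km 10.

x = 10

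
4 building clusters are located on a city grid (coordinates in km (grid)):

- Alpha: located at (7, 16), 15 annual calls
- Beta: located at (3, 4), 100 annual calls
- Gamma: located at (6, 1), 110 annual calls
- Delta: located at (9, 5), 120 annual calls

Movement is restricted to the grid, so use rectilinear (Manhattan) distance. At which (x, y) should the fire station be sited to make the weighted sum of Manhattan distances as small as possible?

(6, 4)

Manhattan distance separates: Σwᵢ(|x−xᵢ|+|y−yᵢ|) = Σwᵢ|x−xᵢ| + Σwᵢ|y−yᵢ|, so x and y are optimised independently as 1-D weighted medians.
Total weight W = 345; half = 172.5.
x-coordinate, sorted with cumulative weight:
  x=3 (Beta, w=100) cum 100
  x=6 (Gamma, w=110) cum 210  ← median
  x=7 (Alpha, w=15) cum 225
  x=9 (Delta, w=120) cum 345
⇒ x* = 6
y-coordinate, sorted with cumulative weight:
  y=1 (Gamma, w=110) cum 110
  y=4 (Beta, w=100) cum 210  ← median
  y=5 (Delta, w=120) cum 330
  y=16 (Alpha, w=15) cum 345
⇒ y* = 4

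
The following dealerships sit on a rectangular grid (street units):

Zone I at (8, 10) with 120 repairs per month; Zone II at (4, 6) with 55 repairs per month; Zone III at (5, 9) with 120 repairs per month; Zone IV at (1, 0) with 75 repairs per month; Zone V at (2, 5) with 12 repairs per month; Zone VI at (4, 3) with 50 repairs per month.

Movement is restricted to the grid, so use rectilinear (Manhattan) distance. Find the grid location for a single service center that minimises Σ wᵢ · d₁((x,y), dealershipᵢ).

(5, 9)

Manhattan distance separates: Σwᵢ(|x−xᵢ|+|y−yᵢ|) = Σwᵢ|x−xᵢ| + Σwᵢ|y−yᵢ|, so x and y are optimised independently as 1-D weighted medians.
Total weight W = 432; half = 216.
x-coordinate, sorted with cumulative weight:
  x=1 (Zone IV, w=75) cum 75
  x=2 (Zone V, w=12) cum 87
  x=4 (Zone II, w=55) cum 142
  x=4 (Zone VI, w=50) cum 192
  x=5 (Zone III, w=120) cum 312  ← median
  x=8 (Zone I, w=120) cum 432
⇒ x* = 5
y-coordinate, sorted with cumulative weight:
  y=0 (Zone IV, w=75) cum 75
  y=3 (Zone VI, w=50) cum 125
  y=5 (Zone V, w=12) cum 137
  y=6 (Zone II, w=55) cum 192
  y=9 (Zone III, w=120) cum 312  ← median
  y=10 (Zone I, w=120) cum 432
⇒ y* = 9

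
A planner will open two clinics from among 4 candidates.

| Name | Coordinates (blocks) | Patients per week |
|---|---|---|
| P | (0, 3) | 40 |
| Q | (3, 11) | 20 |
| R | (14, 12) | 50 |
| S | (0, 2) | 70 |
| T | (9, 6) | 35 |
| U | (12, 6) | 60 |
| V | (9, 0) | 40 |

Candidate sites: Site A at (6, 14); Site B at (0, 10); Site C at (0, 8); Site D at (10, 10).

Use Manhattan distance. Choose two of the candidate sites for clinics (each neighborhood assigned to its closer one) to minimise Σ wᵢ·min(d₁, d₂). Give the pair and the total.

Evaluate every pair (each demand assigned to the nearer of the two):
  {Site C, Site D}: total = 2015
  {Site B, Site D}: total = 2195
  {Site A, Site C}: total = 3145
  {Site A, Site B}: total = 3325
  {Site A, Site D}: total = 3335
  {Site B, Site C}: total = 3405
Best pair: {Site C, Site D} with total 2015.

{Site C, Site D}, total 2015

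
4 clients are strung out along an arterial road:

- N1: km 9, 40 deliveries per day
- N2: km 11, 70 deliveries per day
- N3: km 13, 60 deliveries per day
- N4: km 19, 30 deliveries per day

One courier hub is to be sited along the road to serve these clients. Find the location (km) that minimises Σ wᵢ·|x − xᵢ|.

x = 11

For a sum of weighted absolute distances on a line, the optimum is the weighted median (not the mean). Total weight W = 200; half-weight = 100.
Sort by position and accumulate weight:
  km 9 (N1, w=40) → cum 40
  km 11 (N2, w=70) → cum 110  ≥ 100 → median here
  km 13 (N3, w=60) → cum 170
  km 19 (N4, w=30) → cum 200
Optimal location: km 11.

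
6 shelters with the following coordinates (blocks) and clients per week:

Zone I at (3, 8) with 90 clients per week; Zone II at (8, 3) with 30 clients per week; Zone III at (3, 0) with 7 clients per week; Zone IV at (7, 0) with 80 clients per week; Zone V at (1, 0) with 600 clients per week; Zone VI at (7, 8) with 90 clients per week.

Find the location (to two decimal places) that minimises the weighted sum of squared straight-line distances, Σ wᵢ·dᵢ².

The minimiser of Σwᵢ‖p−pᵢ‖² is the weighted centroid p* = (Σwᵢpᵢ)/(Σwᵢ).
Σwᵢ = 897.
Σwᵢxᵢ = 90·3 + 30·8 + 7·3 + 80·7 + 600·1 + 90·7 = 2321.
Σwᵢyᵢ = 90·8 + 30·3 + 7·0 + 80·0 + 600·0 + 90·8 = 1530.
x* = 2321/897 = 2.59, y* = 1530/897 = 1.71.

(2.59, 1.71)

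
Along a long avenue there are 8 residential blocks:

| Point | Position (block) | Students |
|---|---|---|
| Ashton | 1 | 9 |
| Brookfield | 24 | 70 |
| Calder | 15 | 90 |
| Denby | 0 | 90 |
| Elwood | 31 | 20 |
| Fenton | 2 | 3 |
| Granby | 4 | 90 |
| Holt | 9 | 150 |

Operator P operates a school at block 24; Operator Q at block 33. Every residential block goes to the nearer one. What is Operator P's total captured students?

502

The indifferent point is the midpoint (24+33)/2 = 28.5; residential blocks left of it (closer to Operator P at 24) go to Operator P, those right go to Operator Q.
  Denby at 0 (w=90) → Operator P
  Ashton at 1 (w=9) → Operator P
  Fenton at 2 (w=3) → Operator P
  Granby at 4 (w=90) → Operator P
  Holt at 9 (w=150) → Operator P
  Calder at 15 (w=90) → Operator P
  Brookfield at 24 (w=70) → Operator P
  Elwood at 31 (w=20) → Operator Q
Operator P captures 502; Operator Q captures 20.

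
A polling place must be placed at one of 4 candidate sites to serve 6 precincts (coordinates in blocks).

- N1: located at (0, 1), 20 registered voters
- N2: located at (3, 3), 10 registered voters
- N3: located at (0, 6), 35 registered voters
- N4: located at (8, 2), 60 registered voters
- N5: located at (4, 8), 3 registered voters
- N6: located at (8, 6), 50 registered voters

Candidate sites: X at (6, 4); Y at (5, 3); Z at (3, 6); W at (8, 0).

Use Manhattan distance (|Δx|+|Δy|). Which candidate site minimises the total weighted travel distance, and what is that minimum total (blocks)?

Total weighted distance at each candidate:
  X (6, 4): total = 958
  Y (5, 3): total = 998
  Z (3, 6): total = 1094
  W (8, 0): total = 1206
Minimum is at X with total 958 blocks.

X, total 958 blocks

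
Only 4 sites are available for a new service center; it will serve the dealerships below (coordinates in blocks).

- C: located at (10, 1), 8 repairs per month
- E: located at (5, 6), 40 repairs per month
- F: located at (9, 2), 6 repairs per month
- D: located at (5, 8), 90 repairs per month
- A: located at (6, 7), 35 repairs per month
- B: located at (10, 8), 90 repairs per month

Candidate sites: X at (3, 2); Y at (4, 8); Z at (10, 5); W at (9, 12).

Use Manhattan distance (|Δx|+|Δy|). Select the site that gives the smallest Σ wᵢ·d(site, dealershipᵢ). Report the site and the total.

Y, total 1025 blocks

Total weighted distance at each candidate:
  X (3, 2): total = 2510
  Y (4, 8): total = 1025
  Z (10, 5): total = 1496
  W (9, 12): total = 2006
Minimum is at Y with total 1025 blocks.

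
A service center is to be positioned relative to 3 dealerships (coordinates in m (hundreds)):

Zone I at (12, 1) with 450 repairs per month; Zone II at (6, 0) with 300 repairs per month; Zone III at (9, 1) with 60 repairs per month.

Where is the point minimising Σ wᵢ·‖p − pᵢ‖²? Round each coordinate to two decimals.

The minimiser of Σwᵢ‖p−pᵢ‖² is the weighted centroid p* = (Σwᵢpᵢ)/(Σwᵢ).
Σwᵢ = 810.
Σwᵢxᵢ = 450·12 + 300·6 + 60·9 = 7740.
Σwᵢyᵢ = 450·1 + 300·0 + 60·1 = 510.
x* = 7740/810 = 9.56, y* = 510/810 = 0.63.

(9.56, 0.63)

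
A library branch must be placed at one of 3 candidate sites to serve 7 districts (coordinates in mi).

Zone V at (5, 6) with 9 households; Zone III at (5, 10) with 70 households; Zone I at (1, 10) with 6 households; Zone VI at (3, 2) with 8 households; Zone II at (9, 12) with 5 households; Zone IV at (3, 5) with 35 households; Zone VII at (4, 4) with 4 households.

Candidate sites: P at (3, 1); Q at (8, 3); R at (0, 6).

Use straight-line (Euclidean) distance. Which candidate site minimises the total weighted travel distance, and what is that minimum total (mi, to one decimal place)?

Total weighted distance at each candidate:
  P (3, 1): total = 972.5
  Q (8, 3): total = 921.7
  R (0, 6): total = 740.6
Minimum is at R with total 740.6 mi.

R, total 740.6 mi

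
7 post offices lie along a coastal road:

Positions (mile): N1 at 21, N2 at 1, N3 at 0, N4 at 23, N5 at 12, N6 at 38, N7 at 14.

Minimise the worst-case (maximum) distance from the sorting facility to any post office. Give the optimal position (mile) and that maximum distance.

location 19, max distance 19

The 1-center on a line is the midpoint of the two extreme points: leftmost at 0, rightmost at 38.
Optimal location = (0 + 38)/2 = 19; maximum distance = (38 − 0)/2 = 19.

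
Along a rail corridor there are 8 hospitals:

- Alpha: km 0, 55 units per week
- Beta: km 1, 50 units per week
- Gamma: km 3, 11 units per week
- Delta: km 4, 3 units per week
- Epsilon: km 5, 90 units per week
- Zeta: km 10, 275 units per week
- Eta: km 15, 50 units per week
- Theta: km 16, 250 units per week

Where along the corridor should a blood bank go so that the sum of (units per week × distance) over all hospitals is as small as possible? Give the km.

x = 10

For a sum of weighted absolute distances on a line, the optimum is the weighted median (not the mean). Total weight W = 784; half-weight = 392.
Sort by position and accumulate weight:
  km 0 (Alpha, w=55) → cum 55
  km 1 (Beta, w=50) → cum 105
  km 3 (Gamma, w=11) → cum 116
  km 4 (Delta, w=3) → cum 119
  km 5 (Epsilon, w=90) → cum 209
  km 10 (Zeta, w=275) → cum 484  ≥ 392 → median here
  km 15 (Eta, w=50) → cum 534
  km 16 (Theta, w=250) → cum 784
Optimal location: km 10.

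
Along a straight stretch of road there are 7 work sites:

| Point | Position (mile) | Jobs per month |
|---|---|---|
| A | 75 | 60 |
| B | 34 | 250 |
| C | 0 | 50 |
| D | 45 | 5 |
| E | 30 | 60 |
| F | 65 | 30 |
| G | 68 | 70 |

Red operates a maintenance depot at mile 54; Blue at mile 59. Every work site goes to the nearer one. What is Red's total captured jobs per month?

365

The indifferent point is the midpoint (54+59)/2 = 56.5; work sites left of it (closer to Red at 54) go to Red, those right go to Blue.
  C at 0 (w=50) → Red
  E at 30 (w=60) → Red
  B at 34 (w=250) → Red
  D at 45 (w=5) → Red
  F at 65 (w=30) → Blue
  G at 68 (w=70) → Blue
  A at 75 (w=60) → Blue
Red captures 365; Blue captures 160.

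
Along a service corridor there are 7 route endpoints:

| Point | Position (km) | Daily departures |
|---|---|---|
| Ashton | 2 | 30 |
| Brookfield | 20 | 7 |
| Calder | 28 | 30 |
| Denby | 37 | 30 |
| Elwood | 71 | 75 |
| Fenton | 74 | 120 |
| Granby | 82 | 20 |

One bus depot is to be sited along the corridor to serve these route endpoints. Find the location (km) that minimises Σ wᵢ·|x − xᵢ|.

For a sum of weighted absolute distances on a line, the optimum is the weighted median (not the mean). Total weight W = 312; half-weight = 156.
Sort by position and accumulate weight:
  km 2 (Ashton, w=30) → cum 30
  km 20 (Brookfield, w=7) → cum 37
  km 28 (Calder, w=30) → cum 67
  km 37 (Denby, w=30) → cum 97
  km 71 (Elwood, w=75) → cum 172  ≥ 156 → median here
  km 74 (Fenton, w=120) → cum 292
  km 82 (Granby, w=20) → cum 312
Optimal location: km 71.

x = 71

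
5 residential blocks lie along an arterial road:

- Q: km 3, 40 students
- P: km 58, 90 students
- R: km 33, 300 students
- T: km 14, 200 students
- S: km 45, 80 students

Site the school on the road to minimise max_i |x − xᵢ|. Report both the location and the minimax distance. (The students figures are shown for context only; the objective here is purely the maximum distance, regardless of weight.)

location 30.5, max distance 27.5

The 1-center on a line is the midpoint of the two extreme points: leftmost at 3, rightmost at 58.
Optimal location = (3 + 58)/2 = 30.5; maximum distance = (58 − 3)/2 = 27.5.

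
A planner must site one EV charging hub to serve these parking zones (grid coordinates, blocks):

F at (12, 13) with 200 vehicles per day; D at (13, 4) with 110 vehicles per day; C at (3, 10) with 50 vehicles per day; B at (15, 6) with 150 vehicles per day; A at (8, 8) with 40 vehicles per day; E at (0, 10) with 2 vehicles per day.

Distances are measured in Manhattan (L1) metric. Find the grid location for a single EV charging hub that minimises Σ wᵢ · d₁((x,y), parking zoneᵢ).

(12, 8)

Manhattan distance separates: Σwᵢ(|x−xᵢ|+|y−yᵢ|) = Σwᵢ|x−xᵢ| + Σwᵢ|y−yᵢ|, so x and y are optimised independently as 1-D weighted medians.
Total weight W = 552; half = 276.
x-coordinate, sorted with cumulative weight:
  x=0 (E, w=2) cum 2
  x=3 (C, w=50) cum 52
  x=8 (A, w=40) cum 92
  x=12 (F, w=200) cum 292  ← median
  x=13 (D, w=110) cum 402
  x=15 (B, w=150) cum 552
⇒ x* = 12
y-coordinate, sorted with cumulative weight:
  y=4 (D, w=110) cum 110
  y=6 (B, w=150) cum 260
  y=8 (A, w=40) cum 300  ← median
  y=10 (C, w=50) cum 350
  y=10 (E, w=2) cum 352
  y=13 (F, w=200) cum 552
⇒ y* = 8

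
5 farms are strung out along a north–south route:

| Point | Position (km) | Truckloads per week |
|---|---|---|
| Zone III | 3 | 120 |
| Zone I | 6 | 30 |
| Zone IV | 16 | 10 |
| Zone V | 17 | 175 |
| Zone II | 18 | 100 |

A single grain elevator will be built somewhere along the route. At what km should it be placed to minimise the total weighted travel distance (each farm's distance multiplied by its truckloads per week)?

For a sum of weighted absolute distances on a line, the optimum is the weighted median (not the mean). Total weight W = 435; half-weight = 217.5.
Sort by position and accumulate weight:
  km 3 (Zone III, w=120) → cum 120
  km 6 (Zone I, w=30) → cum 150
  km 16 (Zone IV, w=10) → cum 160
  km 17 (Zone V, w=175) → cum 335  ≥ 217.5 → median here
  km 18 (Zone II, w=100) → cum 435
Optimal location: km 17.

x = 17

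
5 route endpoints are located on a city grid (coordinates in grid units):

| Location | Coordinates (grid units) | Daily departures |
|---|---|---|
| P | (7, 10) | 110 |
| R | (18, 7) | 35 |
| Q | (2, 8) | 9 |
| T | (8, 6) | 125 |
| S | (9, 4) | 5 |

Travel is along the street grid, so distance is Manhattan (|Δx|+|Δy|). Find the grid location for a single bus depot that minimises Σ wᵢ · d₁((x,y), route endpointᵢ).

Manhattan distance separates: Σwᵢ(|x−xᵢ|+|y−yᵢ|) = Σwᵢ|x−xᵢ| + Σwᵢ|y−yᵢ|, so x and y are optimised independently as 1-D weighted medians.
Total weight W = 284; half = 142.
x-coordinate, sorted with cumulative weight:
  x=2 (Q, w=9) cum 9
  x=7 (P, w=110) cum 119
  x=8 (T, w=125) cum 244  ← median
  x=9 (S, w=5) cum 249
  x=18 (R, w=35) cum 284
⇒ x* = 8
y-coordinate, sorted with cumulative weight:
  y=4 (S, w=5) cum 5
  y=6 (T, w=125) cum 130
  y=7 (R, w=35) cum 165  ← median
  y=8 (Q, w=9) cum 174
  y=10 (P, w=110) cum 284
⇒ y* = 7

(8, 7)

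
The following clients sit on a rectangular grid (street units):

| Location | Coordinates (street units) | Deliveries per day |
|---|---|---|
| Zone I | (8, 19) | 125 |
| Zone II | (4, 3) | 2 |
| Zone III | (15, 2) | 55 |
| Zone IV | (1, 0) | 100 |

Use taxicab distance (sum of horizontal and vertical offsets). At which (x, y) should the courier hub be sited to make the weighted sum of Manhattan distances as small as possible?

(8, 2)

Manhattan distance separates: Σwᵢ(|x−xᵢ|+|y−yᵢ|) = Σwᵢ|x−xᵢ| + Σwᵢ|y−yᵢ|, so x and y are optimised independently as 1-D weighted medians.
Total weight W = 282; half = 141.
x-coordinate, sorted with cumulative weight:
  x=1 (Zone IV, w=100) cum 100
  x=4 (Zone II, w=2) cum 102
  x=8 (Zone I, w=125) cum 227  ← median
  x=15 (Zone III, w=55) cum 282
⇒ x* = 8
y-coordinate, sorted with cumulative weight:
  y=0 (Zone IV, w=100) cum 100
  y=2 (Zone III, w=55) cum 155  ← median
  y=3 (Zone II, w=2) cum 157
  y=19 (Zone I, w=125) cum 282
⇒ y* = 2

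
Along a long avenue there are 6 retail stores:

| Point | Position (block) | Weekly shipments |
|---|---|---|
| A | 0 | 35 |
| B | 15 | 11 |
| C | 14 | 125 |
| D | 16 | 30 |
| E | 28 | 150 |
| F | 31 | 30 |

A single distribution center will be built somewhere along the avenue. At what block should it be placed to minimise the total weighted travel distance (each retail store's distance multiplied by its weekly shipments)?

x = 16

For a sum of weighted absolute distances on a line, the optimum is the weighted median (not the mean). Total weight W = 381; half-weight = 190.5.
Sort by position and accumulate weight:
  block 0 (A, w=35) → cum 35
  block 14 (C, w=125) → cum 160
  block 15 (B, w=11) → cum 171
  block 16 (D, w=30) → cum 201  ≥ 190.5 → median here
  block 28 (E, w=150) → cum 351
  block 31 (F, w=30) → cum 381
Optimal location: block 16.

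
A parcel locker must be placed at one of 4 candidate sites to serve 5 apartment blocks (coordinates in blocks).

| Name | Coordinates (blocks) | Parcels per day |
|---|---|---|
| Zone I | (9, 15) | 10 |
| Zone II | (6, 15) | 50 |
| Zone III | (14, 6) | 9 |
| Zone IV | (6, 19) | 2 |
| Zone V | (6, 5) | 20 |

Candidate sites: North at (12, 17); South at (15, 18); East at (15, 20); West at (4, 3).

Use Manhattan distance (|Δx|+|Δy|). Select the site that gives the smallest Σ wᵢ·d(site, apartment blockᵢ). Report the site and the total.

Total weighted distance at each candidate:
  North (12, 17): total = 943
  South (15, 18): total = 1267
  East (15, 20): total = 1445
  West (4, 3): total = 1103
Minimum is at North with total 943 blocks.

North, total 943 blocks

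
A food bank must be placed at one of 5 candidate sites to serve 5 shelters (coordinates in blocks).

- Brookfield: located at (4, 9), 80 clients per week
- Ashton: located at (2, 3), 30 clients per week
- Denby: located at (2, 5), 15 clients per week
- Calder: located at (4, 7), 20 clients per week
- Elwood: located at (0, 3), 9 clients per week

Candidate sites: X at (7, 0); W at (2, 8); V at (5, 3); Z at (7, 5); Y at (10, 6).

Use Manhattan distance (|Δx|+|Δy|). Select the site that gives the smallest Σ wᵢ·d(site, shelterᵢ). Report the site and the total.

Total weighted distance at each candidate:
  X (7, 0): total = 1640
  W (2, 8): total = 558
  V (5, 3): total = 870
  Z (7, 5): total = 1026
  Y (10, 6): total = 1442
Minimum is at W with total 558 blocks.

W, total 558 blocks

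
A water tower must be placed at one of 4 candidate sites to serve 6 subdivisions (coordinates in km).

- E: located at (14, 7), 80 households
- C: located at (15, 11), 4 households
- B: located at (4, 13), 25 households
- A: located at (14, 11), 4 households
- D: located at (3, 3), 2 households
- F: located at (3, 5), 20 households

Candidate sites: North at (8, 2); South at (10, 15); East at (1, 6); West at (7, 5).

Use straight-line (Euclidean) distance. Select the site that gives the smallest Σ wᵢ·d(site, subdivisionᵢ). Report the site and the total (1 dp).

West, total 961.8 km

Total weighted distance at each candidate:
  North (8, 2): total = 1133.1
  South (10, 15): total = 1193.8
  East (1, 6): total = 1400.6
  West (7, 5): total = 961.8
Minimum is at West with total 961.8 km.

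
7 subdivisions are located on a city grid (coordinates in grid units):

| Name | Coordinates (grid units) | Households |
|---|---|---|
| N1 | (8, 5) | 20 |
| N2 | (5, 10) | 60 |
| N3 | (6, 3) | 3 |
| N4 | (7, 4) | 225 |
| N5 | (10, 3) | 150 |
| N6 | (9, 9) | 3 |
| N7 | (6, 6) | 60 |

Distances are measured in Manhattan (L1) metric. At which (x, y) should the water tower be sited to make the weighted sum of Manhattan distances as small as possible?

Manhattan distance separates: Σwᵢ(|x−xᵢ|+|y−yᵢ|) = Σwᵢ|x−xᵢ| + Σwᵢ|y−yᵢ|, so x and y are optimised independently as 1-D weighted medians.
Total weight W = 521; half = 260.5.
x-coordinate, sorted with cumulative weight:
  x=5 (N2, w=60) cum 60
  x=6 (N3, w=3) cum 63
  x=6 (N7, w=60) cum 123
  x=7 (N4, w=225) cum 348  ← median
  x=8 (N1, w=20) cum 368
  x=9 (N6, w=3) cum 371
  x=10 (N5, w=150) cum 521
⇒ x* = 7
y-coordinate, sorted with cumulative weight:
  y=3 (N3, w=3) cum 3
  y=3 (N5, w=150) cum 153
  y=4 (N4, w=225) cum 378  ← median
  y=5 (N1, w=20) cum 398
  y=6 (N7, w=60) cum 458
  y=9 (N6, w=3) cum 461
  y=10 (N2, w=60) cum 521
⇒ y* = 4

(7, 4)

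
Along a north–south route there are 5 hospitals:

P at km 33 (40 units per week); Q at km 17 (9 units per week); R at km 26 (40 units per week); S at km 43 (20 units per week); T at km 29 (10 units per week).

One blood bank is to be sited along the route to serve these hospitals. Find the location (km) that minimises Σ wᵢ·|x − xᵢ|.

For a sum of weighted absolute distances on a line, the optimum is the weighted median (not the mean). Total weight W = 119; half-weight = 59.5.
Sort by position and accumulate weight:
  km 17 (Q, w=9) → cum 9
  km 26 (R, w=40) → cum 49
  km 29 (T, w=10) → cum 59
  km 33 (P, w=40) → cum 99  ≥ 59.5 → median here
  km 43 (S, w=20) → cum 119
Optimal location: km 33.

x = 33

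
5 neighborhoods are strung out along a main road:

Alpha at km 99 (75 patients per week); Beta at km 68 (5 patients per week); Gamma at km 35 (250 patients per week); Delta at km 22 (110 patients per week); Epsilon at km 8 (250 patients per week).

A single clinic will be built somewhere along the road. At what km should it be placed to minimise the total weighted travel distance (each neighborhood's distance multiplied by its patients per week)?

For a sum of weighted absolute distances on a line, the optimum is the weighted median (not the mean). Total weight W = 690; half-weight = 345.
Sort by position and accumulate weight:
  km 8 (Epsilon, w=250) → cum 250
  km 22 (Delta, w=110) → cum 360  ≥ 345 → median here
  km 35 (Gamma, w=250) → cum 610
  km 68 (Beta, w=5) → cum 615
  km 99 (Alpha, w=75) → cum 690
Optimal location: km 22.

x = 22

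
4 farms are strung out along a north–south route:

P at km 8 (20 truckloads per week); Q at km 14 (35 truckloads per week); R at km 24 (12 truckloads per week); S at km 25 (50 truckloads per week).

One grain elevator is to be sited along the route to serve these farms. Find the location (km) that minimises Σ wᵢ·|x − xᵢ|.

For a sum of weighted absolute distances on a line, the optimum is the weighted median (not the mean). Total weight W = 117; half-weight = 58.5.
Sort by position and accumulate weight:
  km 8 (P, w=20) → cum 20
  km 14 (Q, w=35) → cum 55
  km 24 (R, w=12) → cum 67  ≥ 58.5 → median here
  km 25 (S, w=50) → cum 117
Optimal location: km 24.

x = 24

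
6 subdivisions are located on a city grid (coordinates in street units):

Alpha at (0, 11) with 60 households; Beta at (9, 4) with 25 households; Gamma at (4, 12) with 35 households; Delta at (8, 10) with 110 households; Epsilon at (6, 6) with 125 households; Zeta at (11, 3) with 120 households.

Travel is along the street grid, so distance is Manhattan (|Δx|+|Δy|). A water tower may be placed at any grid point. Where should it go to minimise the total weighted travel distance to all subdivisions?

Manhattan distance separates: Σwᵢ(|x−xᵢ|+|y−yᵢ|) = Σwᵢ|x−xᵢ| + Σwᵢ|y−yᵢ|, so x and y are optimised independently as 1-D weighted medians.
Total weight W = 475; half = 237.5.
x-coordinate, sorted with cumulative weight:
  x=0 (Alpha, w=60) cum 60
  x=4 (Gamma, w=35) cum 95
  x=6 (Epsilon, w=125) cum 220
  x=8 (Delta, w=110) cum 330  ← median
  x=9 (Beta, w=25) cum 355
  x=11 (Zeta, w=120) cum 475
⇒ x* = 8
y-coordinate, sorted with cumulative weight:
  y=3 (Zeta, w=120) cum 120
  y=4 (Beta, w=25) cum 145
  y=6 (Epsilon, w=125) cum 270  ← median
  y=10 (Delta, w=110) cum 380
  y=11 (Alpha, w=60) cum 440
  y=12 (Gamma, w=35) cum 475
⇒ y* = 6

(8, 6)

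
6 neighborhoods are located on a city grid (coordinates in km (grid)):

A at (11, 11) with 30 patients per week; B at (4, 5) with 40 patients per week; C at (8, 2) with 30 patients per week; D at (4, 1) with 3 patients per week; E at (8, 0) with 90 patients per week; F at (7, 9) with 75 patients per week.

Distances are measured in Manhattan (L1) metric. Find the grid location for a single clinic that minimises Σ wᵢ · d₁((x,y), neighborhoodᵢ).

Manhattan distance separates: Σwᵢ(|x−xᵢ|+|y−yᵢ|) = Σwᵢ|x−xᵢ| + Σwᵢ|y−yᵢ|, so x and y are optimised independently as 1-D weighted medians.
Total weight W = 268; half = 134.
x-coordinate, sorted with cumulative weight:
  x=4 (B, w=40) cum 40
  x=4 (D, w=3) cum 43
  x=7 (F, w=75) cum 118
  x=8 (C, w=30) cum 148  ← median
  x=8 (E, w=90) cum 238
  x=11 (A, w=30) cum 268
⇒ x* = 8
y-coordinate, sorted with cumulative weight:
  y=0 (E, w=90) cum 90
  y=1 (D, w=3) cum 93
  y=2 (C, w=30) cum 123
  y=5 (B, w=40) cum 163  ← median
  y=9 (F, w=75) cum 238
  y=11 (A, w=30) cum 268
⇒ y* = 5

(8, 5)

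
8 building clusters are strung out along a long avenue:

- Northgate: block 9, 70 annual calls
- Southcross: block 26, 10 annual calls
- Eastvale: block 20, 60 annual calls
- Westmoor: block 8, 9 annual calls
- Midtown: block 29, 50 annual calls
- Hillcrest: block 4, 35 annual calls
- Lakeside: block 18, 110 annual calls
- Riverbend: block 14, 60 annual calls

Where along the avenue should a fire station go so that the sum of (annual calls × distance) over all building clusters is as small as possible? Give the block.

x = 18

For a sum of weighted absolute distances on a line, the optimum is the weighted median (not the mean). Total weight W = 404; half-weight = 202.
Sort by position and accumulate weight:
  block 4 (Hillcrest, w=35) → cum 35
  block 8 (Westmoor, w=9) → cum 44
  block 9 (Northgate, w=70) → cum 114
  block 14 (Riverbend, w=60) → cum 174
  block 18 (Lakeside, w=110) → cum 284  ≥ 202 → median here
  block 20 (Eastvale, w=60) → cum 344
  block 26 (Southcross, w=10) → cum 354
  block 29 (Midtown, w=50) → cum 404
Optimal location: block 18.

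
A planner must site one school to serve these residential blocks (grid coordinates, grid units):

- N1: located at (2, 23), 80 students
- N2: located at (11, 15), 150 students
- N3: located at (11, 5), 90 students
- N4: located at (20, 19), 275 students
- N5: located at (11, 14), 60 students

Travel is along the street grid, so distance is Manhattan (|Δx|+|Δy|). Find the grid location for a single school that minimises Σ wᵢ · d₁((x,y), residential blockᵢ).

(11, 19)

Manhattan distance separates: Σwᵢ(|x−xᵢ|+|y−yᵢ|) = Σwᵢ|x−xᵢ| + Σwᵢ|y−yᵢ|, so x and y are optimised independently as 1-D weighted medians.
Total weight W = 655; half = 327.5.
x-coordinate, sorted with cumulative weight:
  x=2 (N1, w=80) cum 80
  x=11 (N2, w=150) cum 230
  x=11 (N3, w=90) cum 320
  x=11 (N5, w=60) cum 380  ← median
  x=20 (N4, w=275) cum 655
⇒ x* = 11
y-coordinate, sorted with cumulative weight:
  y=5 (N3, w=90) cum 90
  y=14 (N5, w=60) cum 150
  y=15 (N2, w=150) cum 300
  y=19 (N4, w=275) cum 575  ← median
  y=23 (N1, w=80) cum 655
⇒ y* = 19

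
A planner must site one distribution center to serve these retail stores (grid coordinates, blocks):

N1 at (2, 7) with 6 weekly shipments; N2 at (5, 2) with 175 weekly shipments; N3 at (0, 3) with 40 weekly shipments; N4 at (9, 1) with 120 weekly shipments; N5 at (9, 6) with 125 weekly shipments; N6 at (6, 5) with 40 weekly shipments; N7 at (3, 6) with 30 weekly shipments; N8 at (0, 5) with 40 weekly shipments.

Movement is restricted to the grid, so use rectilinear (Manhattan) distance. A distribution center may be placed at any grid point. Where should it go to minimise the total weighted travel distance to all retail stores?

(5, 2)

Manhattan distance separates: Σwᵢ(|x−xᵢ|+|y−yᵢ|) = Σwᵢ|x−xᵢ| + Σwᵢ|y−yᵢ|, so x and y are optimised independently as 1-D weighted medians.
Total weight W = 576; half = 288.
x-coordinate, sorted with cumulative weight:
  x=0 (N3, w=40) cum 40
  x=0 (N8, w=40) cum 80
  x=2 (N1, w=6) cum 86
  x=3 (N7, w=30) cum 116
  x=5 (N2, w=175) cum 291  ← median
  x=6 (N6, w=40) cum 331
  x=9 (N4, w=120) cum 451
  x=9 (N5, w=125) cum 576
⇒ x* = 5
y-coordinate, sorted with cumulative weight:
  y=1 (N4, w=120) cum 120
  y=2 (N2, w=175) cum 295  ← median
  y=3 (N3, w=40) cum 335
  y=5 (N6, w=40) cum 375
  y=5 (N8, w=40) cum 415
  y=6 (N5, w=125) cum 540
  y=6 (N7, w=30) cum 570
  y=7 (N1, w=6) cum 576
⇒ y* = 2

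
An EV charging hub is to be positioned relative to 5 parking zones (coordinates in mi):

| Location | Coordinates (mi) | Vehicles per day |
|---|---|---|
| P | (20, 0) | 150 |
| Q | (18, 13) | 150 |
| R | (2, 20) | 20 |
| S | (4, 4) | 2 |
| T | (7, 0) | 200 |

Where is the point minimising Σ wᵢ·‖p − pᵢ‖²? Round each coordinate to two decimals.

(13.69, 4.52)

The minimiser of Σwᵢ‖p−pᵢ‖² is the weighted centroid p* = (Σwᵢpᵢ)/(Σwᵢ).
Σwᵢ = 522.
Σwᵢxᵢ = 150·20 + 150·18 + 20·2 + 2·4 + 200·7 = 7148.
Σwᵢyᵢ = 150·0 + 150·13 + 20·20 + 2·4 + 200·0 = 2358.
x* = 7148/522 = 13.69, y* = 2358/522 = 4.52.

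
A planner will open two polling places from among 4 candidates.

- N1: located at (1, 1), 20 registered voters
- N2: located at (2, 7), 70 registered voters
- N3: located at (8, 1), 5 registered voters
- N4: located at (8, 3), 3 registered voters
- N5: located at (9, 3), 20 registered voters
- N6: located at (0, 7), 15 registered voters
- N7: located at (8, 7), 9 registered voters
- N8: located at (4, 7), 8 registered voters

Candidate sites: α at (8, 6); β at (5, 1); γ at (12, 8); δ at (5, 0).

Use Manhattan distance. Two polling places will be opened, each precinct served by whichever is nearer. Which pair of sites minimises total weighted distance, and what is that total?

{α, β}, total 858

Evaluate every pair (each demand assigned to the nearer of the two):
  {α, β}: total = 858
  {α, δ}: total = 883
  {α, γ}: total = 1028
  {β, γ}: total = 1126
  {β, δ}: total = 1162
  {γ, δ}: total = 1267
Best pair: {α, β} with total 858.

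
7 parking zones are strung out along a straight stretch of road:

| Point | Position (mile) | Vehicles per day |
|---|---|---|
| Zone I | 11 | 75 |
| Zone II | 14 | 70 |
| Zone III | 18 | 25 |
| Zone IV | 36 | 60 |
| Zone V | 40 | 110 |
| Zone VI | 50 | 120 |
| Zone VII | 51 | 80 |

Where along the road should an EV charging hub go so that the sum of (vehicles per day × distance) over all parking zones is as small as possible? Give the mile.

x = 40

For a sum of weighted absolute distances on a line, the optimum is the weighted median (not the mean). Total weight W = 540; half-weight = 270.
Sort by position and accumulate weight:
  mile 11 (Zone I, w=75) → cum 75
  mile 14 (Zone II, w=70) → cum 145
  mile 18 (Zone III, w=25) → cum 170
  mile 36 (Zone IV, w=60) → cum 230
  mile 40 (Zone V, w=110) → cum 340  ≥ 270 → median here
  mile 50 (Zone VI, w=120) → cum 460
  mile 51 (Zone VII, w=80) → cum 540
Optimal location: mile 40.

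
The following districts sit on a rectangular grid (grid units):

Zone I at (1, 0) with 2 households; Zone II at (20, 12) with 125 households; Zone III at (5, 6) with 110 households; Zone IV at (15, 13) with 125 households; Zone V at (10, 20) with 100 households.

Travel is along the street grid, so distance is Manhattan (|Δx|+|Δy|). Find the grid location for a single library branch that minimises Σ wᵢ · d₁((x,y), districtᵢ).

(15, 12)

Manhattan distance separates: Σwᵢ(|x−xᵢ|+|y−yᵢ|) = Σwᵢ|x−xᵢ| + Σwᵢ|y−yᵢ|, so x and y are optimised independently as 1-D weighted medians.
Total weight W = 462; half = 231.
x-coordinate, sorted with cumulative weight:
  x=1 (Zone I, w=2) cum 2
  x=5 (Zone III, w=110) cum 112
  x=10 (Zone V, w=100) cum 212
  x=15 (Zone IV, w=125) cum 337  ← median
  x=20 (Zone II, w=125) cum 462
⇒ x* = 15
y-coordinate, sorted with cumulative weight:
  y=0 (Zone I, w=2) cum 2
  y=6 (Zone III, w=110) cum 112
  y=12 (Zone II, w=125) cum 237  ← median
  y=13 (Zone IV, w=125) cum 362
  y=20 (Zone V, w=100) cum 462
⇒ y* = 12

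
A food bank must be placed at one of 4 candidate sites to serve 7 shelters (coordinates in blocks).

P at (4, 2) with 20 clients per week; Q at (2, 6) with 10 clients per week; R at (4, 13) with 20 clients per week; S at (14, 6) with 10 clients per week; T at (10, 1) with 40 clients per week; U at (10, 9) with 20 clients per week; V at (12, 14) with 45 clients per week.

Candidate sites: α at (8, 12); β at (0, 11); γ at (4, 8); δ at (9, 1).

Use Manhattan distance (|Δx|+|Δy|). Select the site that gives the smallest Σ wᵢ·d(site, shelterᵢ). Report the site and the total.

Total weighted distance at each candidate:
  α (8, 12): total = 1510
  β (0, 11): total = 2355
  γ (4, 8): total = 1670
  δ (9, 1): total = 1620
Minimum is at α with total 1510 blocks.

α, total 1510 blocks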